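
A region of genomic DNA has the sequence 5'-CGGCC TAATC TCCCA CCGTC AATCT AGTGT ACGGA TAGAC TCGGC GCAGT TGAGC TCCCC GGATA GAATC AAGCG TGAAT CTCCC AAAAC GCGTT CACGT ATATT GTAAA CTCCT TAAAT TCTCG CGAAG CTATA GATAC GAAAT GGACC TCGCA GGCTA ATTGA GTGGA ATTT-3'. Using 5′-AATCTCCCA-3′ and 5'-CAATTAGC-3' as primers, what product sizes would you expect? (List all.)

The forward primer AATCTCCCA matches the top strand at positions 7–15, 78–86.
The reverse primer's reverse complement is GCTAATTG, matching at positions 157–164.
Each forward site pairs with the reverse site to give a product ending at position 164: sizes 158, 87 bp.

158 bp, 87 bp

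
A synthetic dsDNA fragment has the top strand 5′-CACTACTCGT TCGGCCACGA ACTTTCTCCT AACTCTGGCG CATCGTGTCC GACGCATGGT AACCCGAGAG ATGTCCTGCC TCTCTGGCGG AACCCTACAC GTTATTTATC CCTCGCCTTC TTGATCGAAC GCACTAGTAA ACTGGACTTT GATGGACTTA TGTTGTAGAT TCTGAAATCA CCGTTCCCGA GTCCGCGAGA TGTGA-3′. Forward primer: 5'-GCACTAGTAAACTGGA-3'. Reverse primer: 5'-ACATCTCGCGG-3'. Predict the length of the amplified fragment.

73 bp

The forward primer matches the template at positions 131–146.
Reverse complement of the reverse primer: CCGCGAGATGT. This occurs on the top strand at positions 193–203.
The product runs from position 131 to position 203, so its length is 203 − 131 + 1 = 73 bp.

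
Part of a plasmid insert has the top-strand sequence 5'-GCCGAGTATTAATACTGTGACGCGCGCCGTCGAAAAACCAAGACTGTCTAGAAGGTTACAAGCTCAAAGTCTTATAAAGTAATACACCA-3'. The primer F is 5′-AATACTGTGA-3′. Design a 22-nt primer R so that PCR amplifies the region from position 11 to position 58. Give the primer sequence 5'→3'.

5'-TAACCTTCTAGACAGTCTTGGT-3'

The product's 3' end on the top strand is position 58.
The reverse primer anneals to the top strand over positions 37–58, i.e. to ACCAAGACTGTCTAGAAGGTTA.
Its sequence written 5'→3' is the reverse complement: TAACCTTCTAGACAGTCTTGGT.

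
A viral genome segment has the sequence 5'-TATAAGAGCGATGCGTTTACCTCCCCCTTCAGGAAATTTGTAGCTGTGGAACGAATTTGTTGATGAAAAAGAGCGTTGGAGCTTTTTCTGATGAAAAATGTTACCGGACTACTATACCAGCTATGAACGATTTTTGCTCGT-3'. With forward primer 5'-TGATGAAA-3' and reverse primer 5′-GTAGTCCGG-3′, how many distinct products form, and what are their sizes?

The forward primer TGATGAAA matches the top strand at positions 61–68, 89–96.
The reverse primer's reverse complement is CCGGACTAC, matching at positions 104–112.
Each forward site pairs with the reverse site to give a product ending at position 112: sizes 52, 24 bp.

Two products: 52 bp, 24 bp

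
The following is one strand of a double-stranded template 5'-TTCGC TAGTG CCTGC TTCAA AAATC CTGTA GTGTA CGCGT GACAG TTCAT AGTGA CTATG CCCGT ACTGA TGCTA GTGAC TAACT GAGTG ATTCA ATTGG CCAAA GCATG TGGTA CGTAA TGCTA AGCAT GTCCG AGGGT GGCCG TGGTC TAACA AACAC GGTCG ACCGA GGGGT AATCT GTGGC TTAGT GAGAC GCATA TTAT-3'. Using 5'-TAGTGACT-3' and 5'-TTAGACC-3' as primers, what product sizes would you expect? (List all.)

104 bp, 80 bp

The forward primer TAGTGACT matches the top strand at positions 50–57, 74–81.
The reverse primer's reverse complement is GGTCTAA, matching at positions 147–153.
Each forward site pairs with the reverse site to give a product ending at position 153: sizes 104, 80 bp.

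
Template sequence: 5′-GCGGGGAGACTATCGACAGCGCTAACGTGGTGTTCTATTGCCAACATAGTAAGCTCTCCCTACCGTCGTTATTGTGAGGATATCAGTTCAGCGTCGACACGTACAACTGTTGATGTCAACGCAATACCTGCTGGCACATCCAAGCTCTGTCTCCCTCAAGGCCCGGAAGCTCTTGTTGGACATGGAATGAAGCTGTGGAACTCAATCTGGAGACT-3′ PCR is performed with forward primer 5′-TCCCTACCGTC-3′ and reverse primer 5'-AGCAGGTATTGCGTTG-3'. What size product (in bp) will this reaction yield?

Scanning the template, TCCCTACCGTC occurs at positions 57–67; this primer anneals to the bottom strand there with its 3' end pointing downstream.
Taking the reverse complement of AGCAGGTATTGCGTTG gives CAACGCAATACCTGCT, found at positions 117–132 on the template; the primer anneals here to the top strand with its 3' end pointing upstream.
The product runs from position 57 to position 132, so its length is 132 − 57 + 1 = 76 bp.

76 bp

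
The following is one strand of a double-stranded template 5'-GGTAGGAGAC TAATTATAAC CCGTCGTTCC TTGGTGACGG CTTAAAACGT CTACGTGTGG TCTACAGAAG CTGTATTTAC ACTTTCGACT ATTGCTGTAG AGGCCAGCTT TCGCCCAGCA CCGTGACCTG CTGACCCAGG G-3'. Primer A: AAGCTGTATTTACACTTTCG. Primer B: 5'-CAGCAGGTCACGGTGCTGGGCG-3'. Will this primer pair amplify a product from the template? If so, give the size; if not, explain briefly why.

Primer A (AAGCTGTATTTACACTTTCG) matches the top strand at positions 68–87; it acts as a forward primer.
Primer B's reverse complement is CGCCCAGCACCGTGACCTGCTG, matching the top strand at positions 112–133; it acts as a reverse primer.
The 3' ends face each other across positions 68–133, giving a 66 bp product.

Yes — a 66 bp product.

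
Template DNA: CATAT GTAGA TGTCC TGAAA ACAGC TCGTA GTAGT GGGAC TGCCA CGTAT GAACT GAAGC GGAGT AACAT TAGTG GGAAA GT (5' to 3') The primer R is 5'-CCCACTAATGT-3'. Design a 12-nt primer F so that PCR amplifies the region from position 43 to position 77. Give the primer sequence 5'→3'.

The reverse primer's reverse complement ACATTAGTGGG matches the template at positions 67–77; the product starts at position 43.
The forward primer is identical to the top strand over positions 43–54: CCACGTATGAAC.

5'-CCACGTATGAAC-3'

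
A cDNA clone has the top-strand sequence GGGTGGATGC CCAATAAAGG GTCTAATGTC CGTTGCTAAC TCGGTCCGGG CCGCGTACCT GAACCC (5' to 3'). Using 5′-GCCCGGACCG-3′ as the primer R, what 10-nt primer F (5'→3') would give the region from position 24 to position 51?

5'-TAATGTCCGT-3'

The reverse primer's reverse complement CGGTCCGGGC matches the template at positions 42–51; the product starts at position 24.
The forward primer is identical to the top strand over positions 24–33: TAATGTCCGT.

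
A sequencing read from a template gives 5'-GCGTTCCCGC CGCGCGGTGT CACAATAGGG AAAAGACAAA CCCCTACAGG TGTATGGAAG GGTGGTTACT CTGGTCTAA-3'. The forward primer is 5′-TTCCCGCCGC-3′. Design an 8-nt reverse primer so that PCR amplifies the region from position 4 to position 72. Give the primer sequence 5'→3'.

The product's 3' end on the top strand is position 72.
The reverse primer anneals to the top strand over positions 65–72, i.e. to GTTACTCT.
Its sequence written 5'→3' is the reverse complement: AGAGTAAC.

5'-AGAGTAAC-3'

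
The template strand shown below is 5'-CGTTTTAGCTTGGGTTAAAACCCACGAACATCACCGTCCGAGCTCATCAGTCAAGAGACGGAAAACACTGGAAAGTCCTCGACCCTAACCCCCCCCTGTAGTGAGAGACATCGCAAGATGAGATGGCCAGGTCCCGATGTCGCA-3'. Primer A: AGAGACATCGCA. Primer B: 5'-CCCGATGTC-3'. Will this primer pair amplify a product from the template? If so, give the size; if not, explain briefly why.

No product — both primers anneal to the same strand and extend in the same direction.

Primer A (AGAGACATCGCA) matches the top strand at positions 104–115 (3' end points downstream).
Primer B (CCCGATGTC) also matches the top strand directly, at positions 133–141 — its reverse complement GACATCGGG is not present.
Both primers anneal to the bottom strand with 3' ends pointing the same way, so neither can prime synthesis back toward the other.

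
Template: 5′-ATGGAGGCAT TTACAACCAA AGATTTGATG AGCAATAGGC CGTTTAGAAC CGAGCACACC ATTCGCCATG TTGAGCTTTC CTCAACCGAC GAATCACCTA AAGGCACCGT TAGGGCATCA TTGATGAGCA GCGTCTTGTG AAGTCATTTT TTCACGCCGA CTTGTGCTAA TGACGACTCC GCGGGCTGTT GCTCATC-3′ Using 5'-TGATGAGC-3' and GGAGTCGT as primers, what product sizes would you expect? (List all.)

The forward primer TGATGAGC matches the top strand at positions 26–33, 122–129.
The reverse primer's reverse complement is ACGACTCC, matching at positions 173–180.
Each forward site pairs with the reverse site to give a product ending at position 180: sizes 155, 59 bp.

155 bp, 59 bp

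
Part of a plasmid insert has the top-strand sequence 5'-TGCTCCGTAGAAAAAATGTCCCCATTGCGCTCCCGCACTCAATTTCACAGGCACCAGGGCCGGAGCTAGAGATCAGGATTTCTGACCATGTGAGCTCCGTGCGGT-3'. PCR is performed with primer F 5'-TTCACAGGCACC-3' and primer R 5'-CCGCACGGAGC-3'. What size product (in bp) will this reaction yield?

Forward primer TTCACAGGCACC is found on the top strand at positions 44–55.
The reverse primer's reverse complement is GCTCCGTGCGG, which matches the template at positions 94–104.
Amplicon spans positions 44–104: 61 bp.

61 bp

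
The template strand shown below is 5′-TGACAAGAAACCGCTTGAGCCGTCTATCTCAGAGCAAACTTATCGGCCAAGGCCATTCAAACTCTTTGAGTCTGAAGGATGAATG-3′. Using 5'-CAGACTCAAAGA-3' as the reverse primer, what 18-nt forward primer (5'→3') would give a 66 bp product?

The reverse primer's reverse complement TCTTTGAGTCTG matches the template at positions 63–74, so the product ends at position 74.
A 66 bp product then starts at position 74 − 66 + 1 = 9.
The forward primer is identical to the top strand there: AACCGCTTGAGCCGTCTA.

5'-AACCGCTTGAGCCGTCTA-3'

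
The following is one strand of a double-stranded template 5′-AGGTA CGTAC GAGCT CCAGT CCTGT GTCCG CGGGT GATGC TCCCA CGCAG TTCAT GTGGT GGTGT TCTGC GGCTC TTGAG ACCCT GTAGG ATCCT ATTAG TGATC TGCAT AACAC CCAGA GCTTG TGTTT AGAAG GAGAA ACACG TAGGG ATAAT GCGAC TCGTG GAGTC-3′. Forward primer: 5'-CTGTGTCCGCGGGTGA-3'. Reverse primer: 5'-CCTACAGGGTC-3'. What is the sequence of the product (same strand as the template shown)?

Scanning the template, CTGTGTCCGCGGGTGA occurs at positions 22–37; this primer anneals to the bottom strand there with its 3' end pointing downstream.
Reverse complement of the reverse primer: GACCCTGTAGG. This occurs on the top strand at positions 80–90.
The product is the template from position 22 through 90 (69 bp).

5'-CTGTGTCCGCGGGTGATGCTCCCACGCAGTTCATGTGGTGGTGTTCTGCGGCTCTTGAGACCCTGTAGG-3'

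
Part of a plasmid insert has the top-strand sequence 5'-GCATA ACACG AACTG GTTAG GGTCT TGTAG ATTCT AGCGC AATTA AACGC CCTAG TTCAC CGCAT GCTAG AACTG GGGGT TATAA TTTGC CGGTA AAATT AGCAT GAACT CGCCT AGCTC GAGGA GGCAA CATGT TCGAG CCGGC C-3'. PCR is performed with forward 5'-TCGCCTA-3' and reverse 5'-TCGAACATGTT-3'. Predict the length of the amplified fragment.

30 bp

The forward primer matches the template at positions 110–116.
The reverse primer's reverse complement is AACATGTTCGA, which matches the template at positions 129–139.
Product length = (reverse-primer end) − (forward-primer start) + 1 = 139 − 110 + 1 = 30 bp.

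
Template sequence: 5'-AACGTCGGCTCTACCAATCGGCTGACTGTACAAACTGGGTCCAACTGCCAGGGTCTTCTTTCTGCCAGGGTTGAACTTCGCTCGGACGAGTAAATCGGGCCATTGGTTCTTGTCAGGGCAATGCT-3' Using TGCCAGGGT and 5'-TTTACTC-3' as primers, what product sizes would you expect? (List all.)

49 bp, 32 bp

The forward primer TGCCAGGGT matches the top strand at positions 46–54, 63–71.
The reverse primer's reverse complement is GAGTAAA, matching at positions 88–94.
Each forward site pairs with the reverse site to give a product ending at position 94: sizes 49, 32 bp.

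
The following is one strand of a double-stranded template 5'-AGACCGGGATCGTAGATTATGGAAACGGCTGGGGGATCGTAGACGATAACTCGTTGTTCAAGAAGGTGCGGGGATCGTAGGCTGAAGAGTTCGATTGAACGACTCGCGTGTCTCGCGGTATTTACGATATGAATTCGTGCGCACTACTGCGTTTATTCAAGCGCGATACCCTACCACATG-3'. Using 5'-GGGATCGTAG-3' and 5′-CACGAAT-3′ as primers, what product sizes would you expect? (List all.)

The forward primer GGGATCGTAG matches the top strand at positions 6–15, 33–42, 71–80.
The reverse primer's reverse complement is ATTCGTG, matching at positions 133–139.
Each forward site pairs with the reverse site to give a product ending at position 139: sizes 134, 107, 69 bp.

134 bp, 107 bp, 69 bp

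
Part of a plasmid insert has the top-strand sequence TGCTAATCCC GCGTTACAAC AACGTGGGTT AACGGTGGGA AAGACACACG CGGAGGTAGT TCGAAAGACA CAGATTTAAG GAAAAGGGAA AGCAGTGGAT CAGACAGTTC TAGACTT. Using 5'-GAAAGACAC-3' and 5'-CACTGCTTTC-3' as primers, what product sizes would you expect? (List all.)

59 bp, 35 bp

The forward primer GAAAGACAC matches the top strand at positions 39–47, 63–71.
The reverse primer's reverse complement is GAAAGCAGTG, matching at positions 88–97.
Each forward site pairs with the reverse site to give a product ending at position 97: sizes 59, 35 bp.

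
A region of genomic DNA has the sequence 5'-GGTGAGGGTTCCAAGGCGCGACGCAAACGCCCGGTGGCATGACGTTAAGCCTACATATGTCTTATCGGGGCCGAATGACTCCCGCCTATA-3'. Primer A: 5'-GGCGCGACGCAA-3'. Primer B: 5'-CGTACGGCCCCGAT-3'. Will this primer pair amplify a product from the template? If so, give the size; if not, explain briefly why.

No product — primer B has no binding site in the template.

Primer B (CGTACGGCCCCGAT) does not match the top strand, and its reverse complement ATCGGGGCCGTACG does not match either.
With no annealing site for primer B, no amplification occurs.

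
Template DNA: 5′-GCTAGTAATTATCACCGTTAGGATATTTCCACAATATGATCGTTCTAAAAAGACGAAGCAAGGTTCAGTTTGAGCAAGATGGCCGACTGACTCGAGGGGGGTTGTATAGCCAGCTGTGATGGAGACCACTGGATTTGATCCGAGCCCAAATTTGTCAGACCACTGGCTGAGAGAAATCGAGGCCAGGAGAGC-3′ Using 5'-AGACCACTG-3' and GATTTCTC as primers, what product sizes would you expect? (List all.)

56 bp, 22 bp

The forward primer AGACCACTG matches the top strand at positions 123–131, 157–165.
The reverse primer's reverse complement is GAGAAATC, matching at positions 171–178.
Each forward site pairs with the reverse site to give a product ending at position 178: sizes 56, 22 bp.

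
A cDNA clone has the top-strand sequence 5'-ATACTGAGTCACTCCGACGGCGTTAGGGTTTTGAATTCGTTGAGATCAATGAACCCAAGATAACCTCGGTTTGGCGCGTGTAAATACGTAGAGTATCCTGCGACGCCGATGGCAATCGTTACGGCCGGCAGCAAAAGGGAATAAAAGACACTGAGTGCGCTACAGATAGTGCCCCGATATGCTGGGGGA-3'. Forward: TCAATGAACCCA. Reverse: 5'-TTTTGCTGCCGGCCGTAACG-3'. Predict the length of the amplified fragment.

Scanning the template, TCAATGAACCCA occurs at positions 46–57; this primer anneals to the bottom strand there with its 3' end pointing downstream.
Taking the reverse complement of TTTTGCTGCCGGCCGTAACG gives CGTTACGGCCGGCAGCAAAA, found at positions 117–136 on the template; the primer anneals here to the top strand with its 3' end pointing upstream.
The product runs from position 46 to position 136, so its length is 136 − 46 + 1 = 91 bp.

91 bp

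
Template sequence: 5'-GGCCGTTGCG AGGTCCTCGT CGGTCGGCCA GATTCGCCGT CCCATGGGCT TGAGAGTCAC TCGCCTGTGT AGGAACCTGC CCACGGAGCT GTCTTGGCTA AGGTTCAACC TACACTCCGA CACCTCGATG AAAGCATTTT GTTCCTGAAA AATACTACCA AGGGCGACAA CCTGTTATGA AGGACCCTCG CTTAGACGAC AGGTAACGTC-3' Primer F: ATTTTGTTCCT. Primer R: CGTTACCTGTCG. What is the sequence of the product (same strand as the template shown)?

5'-ATTTTGTTCCTGAAAAATACTACCAAGGGCGACAACCTGTTATGAAGGACCCTCGCTTAGACGACAGGTAACG-3'

Forward primer ATTTTGTTCCT is found on the top strand at positions 136–146.
Reverse complement of the reverse primer: CGACAGGTAACG. This occurs on the top strand at positions 197–208.
The product is the template from position 136 through 208 (73 bp).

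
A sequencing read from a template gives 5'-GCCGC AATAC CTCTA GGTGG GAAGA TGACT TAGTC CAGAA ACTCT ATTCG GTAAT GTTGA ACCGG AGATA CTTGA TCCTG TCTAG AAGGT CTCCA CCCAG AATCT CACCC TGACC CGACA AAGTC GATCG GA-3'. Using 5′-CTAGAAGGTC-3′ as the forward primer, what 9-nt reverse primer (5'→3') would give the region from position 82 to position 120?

5'-TGTCGGGTC-3'

The product's 3' end on the top strand is position 120.
The reverse primer anneals to the top strand over positions 112–120, i.e. to GACCCGACA.
Its sequence written 5'→3' is the reverse complement: TGTCGGGTC.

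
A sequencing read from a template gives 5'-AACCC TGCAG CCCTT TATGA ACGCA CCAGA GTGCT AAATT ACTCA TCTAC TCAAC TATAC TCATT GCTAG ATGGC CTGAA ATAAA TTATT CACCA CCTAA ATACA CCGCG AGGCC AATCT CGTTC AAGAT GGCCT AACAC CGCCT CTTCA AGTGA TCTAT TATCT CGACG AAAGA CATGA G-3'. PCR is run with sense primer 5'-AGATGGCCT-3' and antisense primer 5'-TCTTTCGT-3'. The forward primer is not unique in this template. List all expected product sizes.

107 bp, 49 bp

The forward primer AGATGGCCT matches the top strand at positions 69–77, 127–135.
The reverse primer's reverse complement is ACGAAAGA, matching at positions 168–175.
Each forward site pairs with the reverse site to give a product ending at position 175: sizes 107, 49 bp.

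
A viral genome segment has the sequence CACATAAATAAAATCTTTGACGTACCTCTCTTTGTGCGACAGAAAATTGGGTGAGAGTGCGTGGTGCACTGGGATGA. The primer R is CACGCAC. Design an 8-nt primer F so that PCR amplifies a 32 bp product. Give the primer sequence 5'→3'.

5'-TTGTGCGA-3'

The reverse primer's reverse complement GTGCGTG matches the template at positions 57–63, so the product ends at position 63.
A 32 bp product then starts at position 63 − 32 + 1 = 32.
The forward primer is identical to the top strand there: TTGTGCGA.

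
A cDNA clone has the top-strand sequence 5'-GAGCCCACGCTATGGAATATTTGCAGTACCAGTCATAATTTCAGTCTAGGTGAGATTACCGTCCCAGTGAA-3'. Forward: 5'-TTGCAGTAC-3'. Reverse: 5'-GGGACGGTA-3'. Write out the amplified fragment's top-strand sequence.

Scanning the template, TTGCAGTAC occurs at positions 21–29; this primer anneals to the bottom strand there with its 3' end pointing downstream.
The reverse primer's reverse complement is TACCGTCCC, which matches the template at positions 57–65.
The product is the template from position 21 through 65 (45 bp).

5'-TTGCAGTACCAGTCATAATTTCAGTCTAGGTGAGATTACCGTCCC-3'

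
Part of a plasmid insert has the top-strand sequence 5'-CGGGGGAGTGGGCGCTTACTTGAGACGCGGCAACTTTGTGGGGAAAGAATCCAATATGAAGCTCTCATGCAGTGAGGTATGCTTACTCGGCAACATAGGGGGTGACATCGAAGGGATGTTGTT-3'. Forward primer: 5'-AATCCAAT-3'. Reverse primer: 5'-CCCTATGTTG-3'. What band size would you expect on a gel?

53 bp

Forward primer AATCCAAT is found on the top strand at positions 48–55.
The reverse primer's reverse complement is CAACATAGGG, which matches the template at positions 91–100.
Product length = (reverse-primer end) − (forward-primer start) + 1 = 100 − 48 + 1 = 53 bp.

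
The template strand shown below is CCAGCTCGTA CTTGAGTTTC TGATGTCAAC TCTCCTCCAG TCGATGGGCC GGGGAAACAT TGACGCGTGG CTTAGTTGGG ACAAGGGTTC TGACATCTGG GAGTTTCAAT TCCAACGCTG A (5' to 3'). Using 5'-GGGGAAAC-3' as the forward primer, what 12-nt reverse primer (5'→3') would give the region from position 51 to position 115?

5'-TTGGAATTGAAA-3'

The product's 3' end on the top strand is position 115.
The reverse primer anneals to the top strand over positions 104–115, i.e. to TTTCAATTCCAA.
Its sequence written 5'→3' is the reverse complement: TTGGAATTGAAA.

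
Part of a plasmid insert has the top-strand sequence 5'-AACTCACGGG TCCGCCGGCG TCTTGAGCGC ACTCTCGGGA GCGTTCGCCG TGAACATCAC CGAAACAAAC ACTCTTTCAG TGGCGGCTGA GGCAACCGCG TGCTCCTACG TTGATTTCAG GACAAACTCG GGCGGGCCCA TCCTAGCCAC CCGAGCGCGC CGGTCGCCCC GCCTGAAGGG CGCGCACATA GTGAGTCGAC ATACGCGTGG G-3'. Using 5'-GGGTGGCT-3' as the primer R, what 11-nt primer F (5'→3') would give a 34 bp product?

The reverse primer's reverse complement AGCCACCC matches the template at positions 145–152, so the product ends at position 152.
A 34 bp product then starts at position 152 − 34 + 1 = 119.
The forward primer is identical to the top strand there: AGGACAAACTC.

5'-AGGACAAACTC-3'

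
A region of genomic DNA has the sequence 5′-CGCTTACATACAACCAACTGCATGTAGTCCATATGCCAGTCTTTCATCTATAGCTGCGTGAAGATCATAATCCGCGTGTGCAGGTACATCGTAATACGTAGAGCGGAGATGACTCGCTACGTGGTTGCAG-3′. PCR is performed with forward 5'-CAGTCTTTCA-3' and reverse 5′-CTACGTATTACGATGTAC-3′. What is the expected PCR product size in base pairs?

65 bp

Scanning the template, CAGTCTTTCA occurs at positions 37–46; this primer anneals to the bottom strand there with its 3' end pointing downstream.
Reverse complement of the reverse primer: GTACATCGTAATACGTAG. This occurs on the top strand at positions 84–101.
Amplicon spans positions 37–101: 65 bp.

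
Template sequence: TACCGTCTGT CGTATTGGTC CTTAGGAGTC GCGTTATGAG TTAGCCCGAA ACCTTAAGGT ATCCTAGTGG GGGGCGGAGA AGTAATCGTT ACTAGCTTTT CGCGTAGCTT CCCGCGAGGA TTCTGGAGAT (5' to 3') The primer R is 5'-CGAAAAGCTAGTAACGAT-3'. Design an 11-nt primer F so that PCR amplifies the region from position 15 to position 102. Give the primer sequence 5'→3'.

5'-TTGGTCCTTAG-3'

The reverse primer's reverse complement ATCGTTACTAGCTTTTCG matches the template at positions 85–102; the product starts at position 15.
The forward primer is identical to the top strand over positions 15–25: TTGGTCCTTAG.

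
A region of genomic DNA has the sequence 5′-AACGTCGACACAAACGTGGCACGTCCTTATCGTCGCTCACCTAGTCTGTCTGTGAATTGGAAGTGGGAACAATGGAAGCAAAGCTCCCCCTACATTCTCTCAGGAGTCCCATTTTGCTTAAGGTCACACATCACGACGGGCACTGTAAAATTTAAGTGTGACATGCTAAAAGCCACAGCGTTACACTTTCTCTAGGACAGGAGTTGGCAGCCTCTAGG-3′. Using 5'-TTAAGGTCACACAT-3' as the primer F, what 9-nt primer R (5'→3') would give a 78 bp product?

5'-CTAGAGAAA-3'

The forward primer binds at positions 118–131, so a 78 bp product ends at position 118 + 78 − 1 = 195.
The reverse primer anneals to the top strand over positions 187–195, i.e. to TTTCTCTAG.
Its sequence written 5'→3' is the reverse complement: CTAGAGAAA.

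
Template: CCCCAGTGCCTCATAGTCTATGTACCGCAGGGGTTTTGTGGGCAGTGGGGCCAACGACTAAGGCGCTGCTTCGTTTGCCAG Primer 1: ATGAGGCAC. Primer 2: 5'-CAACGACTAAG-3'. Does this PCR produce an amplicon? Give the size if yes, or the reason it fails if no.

No product — the primers' 3' ends point away from each other.

Primer 1 (ATGAGGCAC) has reverse complement GTGCCTCAT, which matches the top strand at positions 6–14; primer 1 anneals to the top strand there with its 3' end pointing upstream toward position 6.
Primer 2 (CAACGACTAAG) matches the top strand directly at positions 52–62; it anneals to the bottom strand with its 3' end pointing downstream toward position 62.
The 3' ends diverge (primer 1 extends toward position 1, primer 2 toward position 81), so the primers never converge on a shared product.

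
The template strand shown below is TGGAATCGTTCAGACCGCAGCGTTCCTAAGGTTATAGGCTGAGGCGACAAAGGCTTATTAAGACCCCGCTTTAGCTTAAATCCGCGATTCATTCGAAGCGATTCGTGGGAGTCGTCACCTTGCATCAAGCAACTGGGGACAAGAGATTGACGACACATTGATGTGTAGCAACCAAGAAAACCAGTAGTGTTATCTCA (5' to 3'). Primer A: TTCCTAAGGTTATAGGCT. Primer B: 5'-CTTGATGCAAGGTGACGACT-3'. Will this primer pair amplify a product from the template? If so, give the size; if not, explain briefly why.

Yes — a 107 bp product.

Primer A (TTCCTAAGGTTATAGGCT) matches the top strand at positions 23–40; it acts as a forward primer.
Primer B's reverse complement is AGTCGTCACCTTGCATCAAG, matching the top strand at positions 110–129; it acts as a reverse primer.
The 3' ends face each other across positions 23–129, giving a 107 bp product.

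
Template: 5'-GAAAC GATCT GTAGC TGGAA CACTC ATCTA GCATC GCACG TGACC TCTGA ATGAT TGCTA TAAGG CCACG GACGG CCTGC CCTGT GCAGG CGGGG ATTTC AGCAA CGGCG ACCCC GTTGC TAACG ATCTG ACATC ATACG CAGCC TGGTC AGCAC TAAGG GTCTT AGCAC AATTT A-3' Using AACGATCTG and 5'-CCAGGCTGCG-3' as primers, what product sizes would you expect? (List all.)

146 bp, 27 bp

The forward primer AACGATCTG matches the top strand at positions 3–11, 122–130.
The reverse primer's reverse complement is CGCAGCCTGG, matching at positions 139–148.
Each forward site pairs with the reverse site to give a product ending at position 148: sizes 146, 27 bp.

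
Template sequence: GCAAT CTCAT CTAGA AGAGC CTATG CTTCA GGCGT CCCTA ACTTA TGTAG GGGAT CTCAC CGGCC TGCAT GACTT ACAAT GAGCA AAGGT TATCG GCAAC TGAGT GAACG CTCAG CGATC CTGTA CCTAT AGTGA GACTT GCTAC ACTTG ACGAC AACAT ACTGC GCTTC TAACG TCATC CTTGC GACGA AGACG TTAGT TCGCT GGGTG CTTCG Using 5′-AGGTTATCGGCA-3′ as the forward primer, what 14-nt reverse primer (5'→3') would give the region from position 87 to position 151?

5'-TCAAGTGTAGCAAG-3'

The product's 3' end on the top strand is position 151.
The reverse primer anneals to the top strand over positions 138–151, i.e. to CTTGCTACACTTGA.
Its sequence written 5'→3' is the reverse complement: TCAAGTGTAGCAAG.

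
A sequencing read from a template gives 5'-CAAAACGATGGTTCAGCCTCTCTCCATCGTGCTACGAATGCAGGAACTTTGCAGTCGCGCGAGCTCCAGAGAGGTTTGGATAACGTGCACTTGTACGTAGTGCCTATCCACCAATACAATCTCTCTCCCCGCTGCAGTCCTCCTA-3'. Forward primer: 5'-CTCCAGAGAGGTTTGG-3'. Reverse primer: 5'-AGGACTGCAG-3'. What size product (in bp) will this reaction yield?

The forward primer matches the template at positions 64–79.
Taking the reverse complement of AGGACTGCAG gives CTGCAGTCCT, found at positions 132–141 on the template; the primer anneals here to the top strand with its 3' end pointing upstream.
The product runs from position 64 to position 141, so its length is 141 − 64 + 1 = 78 bp.

78 bp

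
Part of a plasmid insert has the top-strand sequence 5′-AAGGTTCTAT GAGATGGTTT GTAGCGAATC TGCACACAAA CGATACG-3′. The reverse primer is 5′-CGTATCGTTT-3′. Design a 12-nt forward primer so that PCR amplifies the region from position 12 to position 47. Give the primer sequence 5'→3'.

5'-AGATGGTTTGTA-3'

The reverse primer's reverse complement AAACGATACG matches the template at positions 38–47; the product starts at position 12.
The forward primer is identical to the top strand over positions 12–23: AGATGGTTTGTA.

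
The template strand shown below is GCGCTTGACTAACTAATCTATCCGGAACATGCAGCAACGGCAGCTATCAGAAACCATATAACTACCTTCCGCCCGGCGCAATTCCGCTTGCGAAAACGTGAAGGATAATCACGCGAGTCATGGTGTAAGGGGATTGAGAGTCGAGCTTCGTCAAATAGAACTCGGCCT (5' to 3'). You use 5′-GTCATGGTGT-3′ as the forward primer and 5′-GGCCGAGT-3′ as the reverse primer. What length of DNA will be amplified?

51 bp

Scanning the template, GTCATGGTGT occurs at positions 117–126; this primer anneals to the bottom strand there with its 3' end pointing downstream.
Reverse complement of the reverse primer: ACTCGGCC. This occurs on the top strand at positions 160–167.
The product runs from position 117 to position 167, so its length is 167 − 117 + 1 = 51 bp.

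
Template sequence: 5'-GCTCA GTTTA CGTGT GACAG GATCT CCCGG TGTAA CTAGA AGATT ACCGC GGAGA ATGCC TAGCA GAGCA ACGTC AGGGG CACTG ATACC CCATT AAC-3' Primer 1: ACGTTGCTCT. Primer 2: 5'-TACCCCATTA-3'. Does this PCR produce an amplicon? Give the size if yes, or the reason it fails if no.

Primer 1 (ACGTTGCTCT) has reverse complement AGAGCAACGT, which matches the top strand at positions 65–74; primer 1 anneals to the top strand there with its 3' end pointing upstream toward position 65.
Primer 2 (TACCCCATTA) matches the top strand directly at positions 87–96; it anneals to the bottom strand with its 3' end pointing downstream toward position 96.
The 3' ends diverge (primer 1 extends toward position 1, primer 2 toward position 98), so the primers never converge on a shared product.

No product — the primers' 3' ends point away from each other.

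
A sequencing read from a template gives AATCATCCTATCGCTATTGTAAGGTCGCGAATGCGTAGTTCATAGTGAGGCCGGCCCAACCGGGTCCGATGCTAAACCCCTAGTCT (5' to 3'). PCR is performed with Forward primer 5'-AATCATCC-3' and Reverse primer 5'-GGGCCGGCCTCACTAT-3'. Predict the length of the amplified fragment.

Forward primer AATCATCC is found on the top strand at positions 1–8.
Reverse complement of the reverse primer: ATAGTGAGGCCGGCCC. This occurs on the top strand at positions 42–57.
The product runs from position 1 to position 57, so its length is 57 − 1 + 1 = 57 bp.

57 bp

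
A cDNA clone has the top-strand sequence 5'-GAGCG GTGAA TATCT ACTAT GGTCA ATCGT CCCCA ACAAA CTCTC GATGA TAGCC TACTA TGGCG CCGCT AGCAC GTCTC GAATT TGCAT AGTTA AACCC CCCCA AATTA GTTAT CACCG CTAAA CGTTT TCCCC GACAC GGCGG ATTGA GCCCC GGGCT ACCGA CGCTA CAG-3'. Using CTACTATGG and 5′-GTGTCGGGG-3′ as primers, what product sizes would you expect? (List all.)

127 bp, 86 bp

The forward primer CTACTATGG matches the top strand at positions 14–22, 55–63.
The reverse primer's reverse complement is CCCCGACAC, matching at positions 132–140.
Each forward site pairs with the reverse site to give a product ending at position 140: sizes 127, 86 bp.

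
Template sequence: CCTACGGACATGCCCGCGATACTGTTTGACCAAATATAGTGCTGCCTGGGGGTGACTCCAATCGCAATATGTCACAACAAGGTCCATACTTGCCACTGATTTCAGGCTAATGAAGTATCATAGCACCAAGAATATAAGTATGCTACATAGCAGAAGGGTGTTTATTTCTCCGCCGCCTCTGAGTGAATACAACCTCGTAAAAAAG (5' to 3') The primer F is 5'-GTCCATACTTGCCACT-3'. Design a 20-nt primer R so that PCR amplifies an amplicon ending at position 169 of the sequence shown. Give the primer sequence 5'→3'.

5'-AGAAATAAACACCCTTCTGC-3'

The forward primer binds at positions 82–97; the product's 3' end on the top strand is position 169.
The reverse primer anneals to the top strand over positions 150–169, i.e. to GCAGAAGGGTGTTTATTTCT.
Its sequence written 5'→3' is the reverse complement: AGAAATAAACACCCTTCTGC.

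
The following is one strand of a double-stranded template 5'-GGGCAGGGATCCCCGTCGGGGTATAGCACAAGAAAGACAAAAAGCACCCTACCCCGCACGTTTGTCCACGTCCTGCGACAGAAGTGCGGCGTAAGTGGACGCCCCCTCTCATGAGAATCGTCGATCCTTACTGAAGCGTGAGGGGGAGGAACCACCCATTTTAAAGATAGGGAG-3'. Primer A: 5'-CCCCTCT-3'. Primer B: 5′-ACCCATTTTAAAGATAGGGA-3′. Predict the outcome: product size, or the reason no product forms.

Primer A (CCCCTCT) matches the top strand at positions 103–109 (3' end points downstream).
Primer B (ACCCATTTTAAAGATAGGGA) also matches the top strand directly, at positions 154–173 — its reverse complement TCCCTATCTTTAAAATGGGT is not present.
Both primers anneal to the bottom strand with 3' ends pointing the same way, so neither can prime synthesis back toward the other.

No product — both primers anneal to the same strand and extend in the same direction.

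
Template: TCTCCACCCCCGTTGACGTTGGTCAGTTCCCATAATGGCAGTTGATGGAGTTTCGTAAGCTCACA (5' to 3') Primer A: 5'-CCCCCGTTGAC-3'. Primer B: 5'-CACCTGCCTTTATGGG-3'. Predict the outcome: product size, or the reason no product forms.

Primer B (CACCTGCCTTTATGGG) does not match the top strand, and its reverse complement CCCATAAAGGCAGGTG does not match either.
With no annealing site for primer B, no amplification occurs.

No product — primer B has no binding site in the template.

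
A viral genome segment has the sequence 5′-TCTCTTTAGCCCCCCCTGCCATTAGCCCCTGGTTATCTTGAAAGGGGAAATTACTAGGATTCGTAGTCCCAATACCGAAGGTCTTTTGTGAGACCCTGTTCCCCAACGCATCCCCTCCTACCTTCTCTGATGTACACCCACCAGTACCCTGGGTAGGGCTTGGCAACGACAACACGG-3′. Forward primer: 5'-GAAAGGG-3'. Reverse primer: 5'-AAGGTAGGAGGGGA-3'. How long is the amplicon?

The forward primer matches the template at positions 40–46.
Taking the reverse complement of AAGGTAGGAGGGGA gives TCCCCTCCTACCTT, found at positions 111–124 on the template; the primer anneals here to the top strand with its 3' end pointing upstream.
The product runs from position 40 to position 124, so its length is 124 − 40 + 1 = 85 bp.

85 bp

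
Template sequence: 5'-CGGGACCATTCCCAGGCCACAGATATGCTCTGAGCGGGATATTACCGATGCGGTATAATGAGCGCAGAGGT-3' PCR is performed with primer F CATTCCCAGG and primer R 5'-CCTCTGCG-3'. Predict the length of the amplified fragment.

Scanning the template, CATTCCCAGG occurs at positions 7–16; this primer anneals to the bottom strand there with its 3' end pointing downstream.
Taking the reverse complement of CCTCTGCG gives CGCAGAGG, found at positions 63–70 on the template; the primer anneals here to the top strand with its 3' end pointing upstream.
Product length = (reverse-primer end) − (forward-primer start) + 1 = 70 − 7 + 1 = 64 bp.

64 bp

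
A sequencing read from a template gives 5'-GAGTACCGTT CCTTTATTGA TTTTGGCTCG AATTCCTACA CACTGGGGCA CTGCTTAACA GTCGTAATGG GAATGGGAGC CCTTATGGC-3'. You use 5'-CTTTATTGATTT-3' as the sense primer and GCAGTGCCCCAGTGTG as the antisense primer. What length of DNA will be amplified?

The forward primer matches the template at positions 12–23.
The reverse primer's reverse complement is CACACTGGGGCACTGC, which matches the template at positions 39–54.
Product length = (reverse-primer end) − (forward-primer start) + 1 = 54 − 12 + 1 = 43 bp.

43 bp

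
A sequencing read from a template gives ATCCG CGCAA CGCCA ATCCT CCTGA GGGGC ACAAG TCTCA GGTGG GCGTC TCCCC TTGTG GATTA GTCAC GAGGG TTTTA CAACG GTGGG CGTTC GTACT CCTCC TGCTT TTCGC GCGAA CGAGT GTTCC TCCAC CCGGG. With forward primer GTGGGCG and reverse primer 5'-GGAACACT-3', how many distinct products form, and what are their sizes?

The forward primer GTGGGCG matches the top strand at positions 42–48, 86–92.
The reverse primer's reverse complement is AGTGTTCC, matching at positions 123–130.
Each forward site pairs with the reverse site to give a product ending at position 130: sizes 89, 45 bp.

Two products: 89 bp, 45 bp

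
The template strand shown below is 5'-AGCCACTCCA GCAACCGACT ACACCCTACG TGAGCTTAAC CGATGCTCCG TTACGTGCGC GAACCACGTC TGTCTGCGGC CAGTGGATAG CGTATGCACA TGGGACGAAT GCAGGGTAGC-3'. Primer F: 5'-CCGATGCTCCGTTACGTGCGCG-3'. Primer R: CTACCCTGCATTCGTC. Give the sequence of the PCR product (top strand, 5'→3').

5'-CCGATGCTCCGTTACGTGCGCGAACCACGTCTGTCTGCGGCCAGTGGATAGCGTATGCACATGGGACGAATGCAGGGTAG-3'

The forward primer matches the template at positions 40–61.
The reverse primer's reverse complement is GACGAATGCAGGGTAG, which matches the template at positions 104–119.
The product is the template from position 40 through 119 (80 bp).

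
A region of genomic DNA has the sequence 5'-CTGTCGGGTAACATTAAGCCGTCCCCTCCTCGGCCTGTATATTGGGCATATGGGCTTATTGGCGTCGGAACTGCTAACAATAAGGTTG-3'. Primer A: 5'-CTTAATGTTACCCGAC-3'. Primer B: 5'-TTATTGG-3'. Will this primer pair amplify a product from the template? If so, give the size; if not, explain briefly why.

No product — the primers' 3' ends point away from each other.

Primer A (CTTAATGTTACCCGAC) has reverse complement GTCGGGTAACATTAAG, which matches the top strand at positions 3–18; primer A anneals to the top strand there with its 3' end pointing upstream toward position 3.
Primer B (TTATTGG) matches the top strand directly at positions 56–62; it anneals to the bottom strand with its 3' end pointing downstream toward position 62.
The 3' ends diverge (primer A extends toward position 1, primer B toward position 88), so the primers never converge on a shared product.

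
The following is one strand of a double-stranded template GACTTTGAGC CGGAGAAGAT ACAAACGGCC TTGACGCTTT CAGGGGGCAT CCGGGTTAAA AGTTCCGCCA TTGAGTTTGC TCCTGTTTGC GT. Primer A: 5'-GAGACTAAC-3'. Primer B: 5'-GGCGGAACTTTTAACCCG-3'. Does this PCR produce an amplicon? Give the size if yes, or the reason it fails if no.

Primer A (GAGACTAAC) does not match the top strand, and its reverse complement GTTAGTCTC does not match either.
With no annealing site for primer A, no amplification occurs.

No product — primer A has no binding site in the template.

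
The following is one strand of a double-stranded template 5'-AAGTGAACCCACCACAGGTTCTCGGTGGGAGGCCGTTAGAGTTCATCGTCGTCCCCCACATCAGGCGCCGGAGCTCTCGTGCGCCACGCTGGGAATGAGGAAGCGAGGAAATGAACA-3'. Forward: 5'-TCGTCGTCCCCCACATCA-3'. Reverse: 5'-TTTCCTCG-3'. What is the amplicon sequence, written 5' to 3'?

5'-TCGTCGTCCCCCACATCAGGCGCCGGAGCTCTCGTGCGCCACGCTGGGAATGAGGAAGCGAGGAAA-3'

The forward primer matches the template at positions 46–63.
Taking the reverse complement of TTTCCTCG gives CGAGGAAA, found at positions 104–111 on the template; the primer anneals here to the top strand with its 3' end pointing upstream.
The product is the template from position 46 through 111 (66 bp).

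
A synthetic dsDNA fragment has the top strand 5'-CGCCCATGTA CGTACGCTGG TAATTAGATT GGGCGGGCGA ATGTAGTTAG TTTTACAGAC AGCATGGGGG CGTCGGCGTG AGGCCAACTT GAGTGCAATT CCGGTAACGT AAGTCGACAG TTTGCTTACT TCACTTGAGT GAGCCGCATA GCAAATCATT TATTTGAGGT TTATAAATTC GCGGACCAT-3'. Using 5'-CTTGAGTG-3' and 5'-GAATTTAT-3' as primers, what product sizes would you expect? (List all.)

The forward primer CTTGAGTG matches the top strand at positions 88–95, 134–141.
The reverse primer's reverse complement is ATAAATTC, matching at positions 173–180.
Each forward site pairs with the reverse site to give a product ending at position 180: sizes 93, 47 bp.

93 bp, 47 bp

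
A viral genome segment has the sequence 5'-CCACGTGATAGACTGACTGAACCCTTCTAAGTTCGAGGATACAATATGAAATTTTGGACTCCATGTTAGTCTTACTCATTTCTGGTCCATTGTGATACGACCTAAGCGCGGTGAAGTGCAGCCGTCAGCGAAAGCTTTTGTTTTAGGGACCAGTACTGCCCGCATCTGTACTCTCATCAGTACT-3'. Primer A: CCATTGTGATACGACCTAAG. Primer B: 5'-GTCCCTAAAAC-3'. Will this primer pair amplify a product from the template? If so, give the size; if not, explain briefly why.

Yes — a 64 bp product.

Primer A (CCATTGTGATACGACCTAAG) matches the top strand at positions 87–106; it acts as a forward primer.
Primer B's reverse complement is GTTTTAGGGAC, matching the top strand at positions 140–150; it acts as a reverse primer.
The 3' ends face each other across positions 87–150, giving a 64 bp product.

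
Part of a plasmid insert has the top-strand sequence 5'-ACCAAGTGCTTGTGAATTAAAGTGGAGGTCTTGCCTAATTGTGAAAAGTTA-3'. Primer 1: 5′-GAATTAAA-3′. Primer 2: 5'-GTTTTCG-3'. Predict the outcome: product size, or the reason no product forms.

Primer 2 (GTTTTCG) does not match the top strand, and its reverse complement CGAAAAC does not match either.
With no annealing site for primer 2, no amplification occurs.

No product — primer 2 has no binding site in the template.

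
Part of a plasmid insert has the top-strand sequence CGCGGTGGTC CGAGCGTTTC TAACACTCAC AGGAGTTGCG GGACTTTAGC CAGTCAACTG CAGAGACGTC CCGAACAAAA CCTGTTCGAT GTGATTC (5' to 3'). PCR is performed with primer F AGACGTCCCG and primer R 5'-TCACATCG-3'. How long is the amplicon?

31 bp

The forward primer matches the template at positions 64–73.
Taking the reverse complement of TCACATCG gives CGATGTGA, found at positions 87–94 on the template; the primer anneals here to the top strand with its 3' end pointing upstream.
Product length = (reverse-primer end) − (forward-primer start) + 1 = 94 − 64 + 1 = 31 bp.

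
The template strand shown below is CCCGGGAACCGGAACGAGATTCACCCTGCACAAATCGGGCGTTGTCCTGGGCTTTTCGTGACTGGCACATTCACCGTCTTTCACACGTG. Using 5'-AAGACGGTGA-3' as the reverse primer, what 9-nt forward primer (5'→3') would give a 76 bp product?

The reverse primer's reverse complement TCACCGTCTT matches the template at positions 71–80, so the product ends at position 80.
A 76 bp product then starts at position 80 − 76 + 1 = 5.
The forward primer is identical to the top strand there: GGAACCGGA.

5'-GGAACCGGA-3'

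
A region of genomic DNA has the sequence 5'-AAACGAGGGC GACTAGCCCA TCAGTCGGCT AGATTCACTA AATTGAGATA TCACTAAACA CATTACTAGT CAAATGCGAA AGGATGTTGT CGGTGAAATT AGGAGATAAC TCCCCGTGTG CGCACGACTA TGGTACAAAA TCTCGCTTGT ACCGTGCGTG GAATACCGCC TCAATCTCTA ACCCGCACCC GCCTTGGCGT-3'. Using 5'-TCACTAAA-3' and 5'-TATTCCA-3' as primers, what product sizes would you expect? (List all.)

The forward primer TCACTAAA matches the top strand at positions 35–42, 51–58.
The reverse primer's reverse complement is TGGAATA, matching at positions 159–165.
Each forward site pairs with the reverse site to give a product ending at position 165: sizes 131, 115 bp.

131 bp, 115 bp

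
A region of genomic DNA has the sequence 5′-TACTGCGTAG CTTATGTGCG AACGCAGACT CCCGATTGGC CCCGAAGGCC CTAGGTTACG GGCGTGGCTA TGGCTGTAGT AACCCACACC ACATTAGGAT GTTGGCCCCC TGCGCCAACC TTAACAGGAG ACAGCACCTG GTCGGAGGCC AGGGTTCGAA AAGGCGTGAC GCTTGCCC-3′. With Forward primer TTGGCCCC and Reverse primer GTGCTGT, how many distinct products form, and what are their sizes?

Two products: 102 bp, 36 bp

The forward primer TTGGCCCC matches the top strand at positions 36–43, 102–109.
The reverse primer's reverse complement is ACAGCAC, matching at positions 131–137.
Each forward site pairs with the reverse site to give a product ending at position 137: sizes 102, 36 bp.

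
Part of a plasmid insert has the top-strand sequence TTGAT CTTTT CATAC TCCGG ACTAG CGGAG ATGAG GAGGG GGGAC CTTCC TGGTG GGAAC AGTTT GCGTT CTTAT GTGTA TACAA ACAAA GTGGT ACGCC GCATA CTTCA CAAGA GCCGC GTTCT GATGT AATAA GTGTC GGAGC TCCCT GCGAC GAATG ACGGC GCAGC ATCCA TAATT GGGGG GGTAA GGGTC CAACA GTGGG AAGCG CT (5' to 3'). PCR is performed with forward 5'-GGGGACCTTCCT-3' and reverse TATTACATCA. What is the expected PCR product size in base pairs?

95 bp

Scanning the template, GGGGACCTTCCT occurs at positions 40–51; this primer anneals to the bottom strand there with its 3' end pointing downstream.
The reverse primer's reverse complement is TGATGTAATA, which matches the template at positions 125–134.
The product runs from position 40 to position 134, so its length is 134 − 40 + 1 = 95 bp.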